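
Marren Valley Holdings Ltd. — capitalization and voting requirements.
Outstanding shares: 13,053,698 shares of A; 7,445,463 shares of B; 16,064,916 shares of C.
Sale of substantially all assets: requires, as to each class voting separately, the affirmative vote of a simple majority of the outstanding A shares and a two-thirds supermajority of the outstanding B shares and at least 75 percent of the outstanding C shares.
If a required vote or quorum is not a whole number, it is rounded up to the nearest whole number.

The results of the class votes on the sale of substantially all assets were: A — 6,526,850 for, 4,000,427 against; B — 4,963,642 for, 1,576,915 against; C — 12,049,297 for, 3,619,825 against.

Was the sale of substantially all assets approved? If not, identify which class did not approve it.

A: a majority of 13053698 is 6526850; 6,526,850 required, 6,526,850 in favor — approved.
B: 2/3 of 7445463 = 4963642; 4,963,642 required, 4,963,642 in favor — approved.
C: 3/4 of 16064916 = 12048687; 12,048,687 required, 12,049,297 in favor — approved.

Approved — every class gave the required vote.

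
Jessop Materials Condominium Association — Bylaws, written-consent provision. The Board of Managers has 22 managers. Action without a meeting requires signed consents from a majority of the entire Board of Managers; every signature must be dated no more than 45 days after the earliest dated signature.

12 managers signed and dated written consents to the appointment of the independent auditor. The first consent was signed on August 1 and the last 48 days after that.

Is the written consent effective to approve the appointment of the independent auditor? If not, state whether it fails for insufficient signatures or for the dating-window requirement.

Not effective — dating-window requirement not satisfied.

Signatures required: a majority of 22 — a majority of 22 is 12, so 12 needed; 12 signed. Sufficient.
Dating window: the latest signature is 48 days after the earliest; the limit is 45 days. Outside the window.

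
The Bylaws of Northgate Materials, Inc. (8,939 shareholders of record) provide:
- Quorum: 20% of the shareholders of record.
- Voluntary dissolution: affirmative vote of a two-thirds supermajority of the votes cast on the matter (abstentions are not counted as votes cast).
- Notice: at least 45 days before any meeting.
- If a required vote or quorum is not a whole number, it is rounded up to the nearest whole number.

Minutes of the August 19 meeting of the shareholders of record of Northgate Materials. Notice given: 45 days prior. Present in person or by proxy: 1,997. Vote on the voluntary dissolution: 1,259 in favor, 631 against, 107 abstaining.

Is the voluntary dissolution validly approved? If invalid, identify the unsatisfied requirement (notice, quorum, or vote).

Invalid — vote requirement not satisfied.

Notice: 45 days given; 45 required. Satisfied.
Quorum: 20% of 8,939 = 1,787.80, rounded up to 1,788; 1,997 present. Satisfied.
Vote: requires two-thirds of the votes cast (1,997 − 107 abstaining = 1,890); 2/3 of 1890 = 1260, so 1,260 needed; 1,259 in favor. Not satisfied.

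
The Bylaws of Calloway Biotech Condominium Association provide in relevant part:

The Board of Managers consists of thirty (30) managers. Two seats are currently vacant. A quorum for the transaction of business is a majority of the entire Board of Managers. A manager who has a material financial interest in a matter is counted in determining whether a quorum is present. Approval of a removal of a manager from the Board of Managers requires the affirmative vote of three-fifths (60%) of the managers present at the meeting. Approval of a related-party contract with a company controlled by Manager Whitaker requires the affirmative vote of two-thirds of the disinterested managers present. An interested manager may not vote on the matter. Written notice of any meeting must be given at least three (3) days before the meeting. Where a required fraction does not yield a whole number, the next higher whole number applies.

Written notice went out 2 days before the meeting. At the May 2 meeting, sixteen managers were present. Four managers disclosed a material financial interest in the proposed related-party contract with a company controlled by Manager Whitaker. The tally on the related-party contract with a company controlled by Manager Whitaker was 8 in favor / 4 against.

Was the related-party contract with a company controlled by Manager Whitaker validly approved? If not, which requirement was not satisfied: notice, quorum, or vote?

Invalid — notice requirement not satisfied.

Notice: 2 days given; 3 required (2 < 3). Not satisfied.
Quorum: 16 present (interested managers count toward quorum); quorum is 16. Satisfied.
Vote: the related-party contract with a company controlled by Manager Whitaker requires two-thirds of the disinterested managers present (16 − 4 = 12). 2/3 of 12 = 8, so 8 affirmative votes are needed; 8 voted in favor. Satisfied.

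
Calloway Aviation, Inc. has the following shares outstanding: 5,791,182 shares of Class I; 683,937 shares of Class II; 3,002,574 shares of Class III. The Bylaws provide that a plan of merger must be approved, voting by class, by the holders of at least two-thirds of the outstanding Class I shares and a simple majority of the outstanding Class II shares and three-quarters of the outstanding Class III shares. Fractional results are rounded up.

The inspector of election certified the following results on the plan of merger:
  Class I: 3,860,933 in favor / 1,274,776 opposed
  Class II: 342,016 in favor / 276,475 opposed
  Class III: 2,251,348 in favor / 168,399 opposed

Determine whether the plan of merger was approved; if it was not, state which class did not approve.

Not approved — the Class III shares did not give the required vote.

Class I: 2/3 of 5791182 = 3860788; 3,860,788 required, 3,860,933 in favor — approved.
Class II: a majority of 683937 is 341969; 341,969 required, 342,016 in favor — approved.
Class III: 3/4 of 3002574 = 2251930.50, rounded up to 2251931; 2,251,931 required, 2,251,348 in favor — not approved.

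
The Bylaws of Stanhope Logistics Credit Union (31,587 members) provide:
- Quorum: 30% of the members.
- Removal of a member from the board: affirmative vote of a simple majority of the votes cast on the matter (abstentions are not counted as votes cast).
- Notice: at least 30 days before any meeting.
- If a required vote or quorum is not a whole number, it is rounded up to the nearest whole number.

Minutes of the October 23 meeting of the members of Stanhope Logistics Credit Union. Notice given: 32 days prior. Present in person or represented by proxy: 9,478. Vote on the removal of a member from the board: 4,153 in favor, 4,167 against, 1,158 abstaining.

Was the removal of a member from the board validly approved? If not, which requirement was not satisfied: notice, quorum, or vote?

Notice: 32 days given; 30 required. Satisfied.
Quorum: 30% of 31,587 = 9,476.10, rounded up to 9,477; 9,478 present. Satisfied.
Vote: requires a majority of the votes cast (9,478 − 1,158 abstaining = 8,320); a majority of 8320 is 4161, so 4,161 needed; 4,153 in favor. Not satisfied.

Invalid — vote requirement not satisfied.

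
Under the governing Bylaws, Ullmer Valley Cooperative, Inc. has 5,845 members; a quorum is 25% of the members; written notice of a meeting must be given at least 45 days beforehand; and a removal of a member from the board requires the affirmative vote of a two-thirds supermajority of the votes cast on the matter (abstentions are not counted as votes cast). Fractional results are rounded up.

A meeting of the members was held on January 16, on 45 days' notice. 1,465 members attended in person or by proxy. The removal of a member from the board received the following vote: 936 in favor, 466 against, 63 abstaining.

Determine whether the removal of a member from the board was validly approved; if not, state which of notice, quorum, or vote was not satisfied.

Valid — all requirements satisfied.

Notice: 45 days given; 45 required. Satisfied.
Quorum: 25% of 5,845 = 1,461.25, rounded up to 1,462; 1,465 present. Satisfied.
Vote: requires two-thirds of the votes cast (1,465 − 63 abstaining = 1,402); 2/3 of 1402 = 934.67, rounded up to 935, so 935 needed; 936 in favor. Satisfied.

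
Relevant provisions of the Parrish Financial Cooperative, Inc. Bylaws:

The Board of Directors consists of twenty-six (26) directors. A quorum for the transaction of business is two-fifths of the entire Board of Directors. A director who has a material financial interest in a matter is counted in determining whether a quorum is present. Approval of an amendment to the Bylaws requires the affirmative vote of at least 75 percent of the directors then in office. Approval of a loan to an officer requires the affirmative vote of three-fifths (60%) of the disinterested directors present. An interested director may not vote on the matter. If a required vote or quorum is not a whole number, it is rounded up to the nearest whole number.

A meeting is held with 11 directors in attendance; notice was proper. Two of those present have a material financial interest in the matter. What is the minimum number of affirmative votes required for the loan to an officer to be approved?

6

The loan to an officer requires three-fifths of the disinterested directors present (11 − 2 = 9).
3/5 of 9 = 5.40, rounded up to 6.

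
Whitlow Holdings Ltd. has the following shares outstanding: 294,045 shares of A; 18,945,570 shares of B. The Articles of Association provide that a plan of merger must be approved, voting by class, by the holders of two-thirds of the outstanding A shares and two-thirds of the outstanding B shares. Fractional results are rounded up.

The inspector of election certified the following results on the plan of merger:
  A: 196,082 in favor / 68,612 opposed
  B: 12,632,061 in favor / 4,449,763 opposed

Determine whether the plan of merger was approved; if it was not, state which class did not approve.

A: 2/3 of 294045 = 196030; 196,030 required, 196,082 in favor — approved.
B: 2/3 of 18945570 = 12630380; 12,630,380 required, 12,632,061 in favor — approved.

Approved — every class gave the required vote.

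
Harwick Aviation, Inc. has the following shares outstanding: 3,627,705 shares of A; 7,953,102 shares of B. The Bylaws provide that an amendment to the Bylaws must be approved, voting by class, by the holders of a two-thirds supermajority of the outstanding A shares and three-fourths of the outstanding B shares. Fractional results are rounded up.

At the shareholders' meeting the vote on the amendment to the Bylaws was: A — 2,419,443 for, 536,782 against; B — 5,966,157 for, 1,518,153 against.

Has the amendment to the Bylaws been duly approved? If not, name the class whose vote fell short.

A: 2/3 of 3627705 = 2418470; 2,418,470 required, 2,419,443 in favor — approved.
B: 3/4 of 7953102 = 5964826.50, rounded up to 5964827; 5,964,827 required, 5,966,157 in favor — approved.

Approved — every class gave the required vote.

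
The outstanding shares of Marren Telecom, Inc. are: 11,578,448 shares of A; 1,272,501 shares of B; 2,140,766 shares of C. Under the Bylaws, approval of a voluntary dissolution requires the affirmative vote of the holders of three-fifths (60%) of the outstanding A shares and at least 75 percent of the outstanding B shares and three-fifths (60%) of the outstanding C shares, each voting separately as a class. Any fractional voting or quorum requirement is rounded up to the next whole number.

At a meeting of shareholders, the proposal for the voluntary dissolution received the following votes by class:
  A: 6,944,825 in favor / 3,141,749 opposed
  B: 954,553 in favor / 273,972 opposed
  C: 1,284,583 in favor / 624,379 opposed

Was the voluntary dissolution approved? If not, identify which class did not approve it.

A: 3/5 of 11578448 = 6947068.80, rounded up to 6947069; 6,947,069 required, 6,944,825 in favor — not approved.
B: 3/4 of 1272501 = 954375.75, rounded up to 954376; 954,376 required, 954,553 in favor — approved.
C: 3/5 of 2140766 = 1284459.60, rounded up to 1284460; 1,284,460 required, 1,284,583 in favor — approved.

Not approved — the A shares did not give the required vote.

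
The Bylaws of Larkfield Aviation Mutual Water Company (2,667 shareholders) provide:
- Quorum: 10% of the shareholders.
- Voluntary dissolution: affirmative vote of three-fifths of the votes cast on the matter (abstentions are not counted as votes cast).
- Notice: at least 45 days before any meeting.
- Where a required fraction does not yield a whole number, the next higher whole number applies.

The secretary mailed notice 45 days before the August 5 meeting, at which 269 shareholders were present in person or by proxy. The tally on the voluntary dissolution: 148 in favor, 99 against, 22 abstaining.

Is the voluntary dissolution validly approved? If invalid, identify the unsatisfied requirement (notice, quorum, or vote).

Invalid — vote requirement not satisfied.

Notice: 45 days given; 45 required. Satisfied.
Quorum: 10% of 2,667 = 266.70, rounded up to 267; 269 present. Satisfied.
Vote: requires three-fifths of the votes cast (269 − 22 abstaining = 247); 3/5 of 247 = 148.20, rounded up to 149, so 149 needed; 148 in favor. Not satisfied.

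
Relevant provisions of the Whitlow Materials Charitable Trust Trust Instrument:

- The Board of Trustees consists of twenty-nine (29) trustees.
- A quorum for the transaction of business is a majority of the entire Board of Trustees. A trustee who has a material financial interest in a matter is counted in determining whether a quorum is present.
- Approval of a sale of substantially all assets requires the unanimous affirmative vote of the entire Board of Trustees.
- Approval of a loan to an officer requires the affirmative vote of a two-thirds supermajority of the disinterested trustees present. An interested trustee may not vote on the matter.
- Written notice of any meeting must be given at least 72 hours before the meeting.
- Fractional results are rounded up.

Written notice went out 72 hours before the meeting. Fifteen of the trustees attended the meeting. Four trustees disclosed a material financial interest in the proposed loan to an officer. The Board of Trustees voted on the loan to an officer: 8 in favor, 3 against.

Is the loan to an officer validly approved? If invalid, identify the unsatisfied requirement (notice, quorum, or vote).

Notice: 72 hours given; 72 required (72 ≥ 72). Satisfied.
Quorum: 15 present (interested trustees count toward quorum); quorum is 15. Satisfied.
Vote: the loan to an officer requires two-thirds of the disinterested trustees present (15 − 4 = 11). 2/3 of 11 = 7.33, rounded up to 8, so 8 affirmative votes are needed; 8 voted in favor. Satisfied.

Valid — all requirements satisfied.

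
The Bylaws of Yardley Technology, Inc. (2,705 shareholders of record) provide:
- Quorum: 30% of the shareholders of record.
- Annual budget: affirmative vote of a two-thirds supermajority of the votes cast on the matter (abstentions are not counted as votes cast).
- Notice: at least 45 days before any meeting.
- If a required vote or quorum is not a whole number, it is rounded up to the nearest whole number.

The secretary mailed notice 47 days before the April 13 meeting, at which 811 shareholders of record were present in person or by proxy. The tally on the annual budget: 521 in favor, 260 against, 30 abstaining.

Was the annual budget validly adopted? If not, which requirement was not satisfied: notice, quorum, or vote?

Invalid — quorum requirement not satisfied.

Notice: 47 days given; 45 required. Satisfied.
Quorum: 30% of 2,705 = 811.50, rounded up to 812; 811 present. Not satisfied.
Vote: requires two-thirds of the votes cast (811 − 30 abstaining = 781); 2/3 of 781 = 520.67, rounded up to 521, so 521 needed; 521 in favor. Satisfied.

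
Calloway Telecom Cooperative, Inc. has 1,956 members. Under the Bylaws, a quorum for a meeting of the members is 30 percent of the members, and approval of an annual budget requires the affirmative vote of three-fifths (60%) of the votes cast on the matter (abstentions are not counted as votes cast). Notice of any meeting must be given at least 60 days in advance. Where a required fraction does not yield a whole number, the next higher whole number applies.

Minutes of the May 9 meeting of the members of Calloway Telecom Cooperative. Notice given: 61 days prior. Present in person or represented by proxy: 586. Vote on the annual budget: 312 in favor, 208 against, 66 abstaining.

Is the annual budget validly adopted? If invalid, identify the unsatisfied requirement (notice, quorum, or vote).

Notice: 61 days given; 60 required. Satisfied.
Quorum: 30% of 1,956 = 586.80, rounded up to 587; 586 present. Not satisfied.
Vote: requires three-fifths of the votes cast (586 − 66 abstaining = 520); 3/5 of 520 = 312, so 312 needed; 312 in favor. Satisfied.

Invalid — quorum requirement not satisfied.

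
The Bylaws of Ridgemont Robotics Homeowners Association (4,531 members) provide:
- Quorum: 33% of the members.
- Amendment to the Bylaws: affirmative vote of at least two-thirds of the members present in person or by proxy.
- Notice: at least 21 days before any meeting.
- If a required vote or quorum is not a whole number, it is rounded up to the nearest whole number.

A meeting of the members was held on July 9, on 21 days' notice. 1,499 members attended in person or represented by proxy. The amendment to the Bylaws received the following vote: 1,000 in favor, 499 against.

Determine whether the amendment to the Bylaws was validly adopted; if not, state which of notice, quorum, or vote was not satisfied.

Valid — all requirements satisfied.

Notice: 21 days given; 21 required. Satisfied.
Quorum: 33% of 4,531 = 1,495.23, rounded up to 1,496; 1,499 present. Satisfied.
Vote: requires two-thirds of those present (1,499); 2/3 of 1499 = 999.33, rounded up to 1000, so 1,000 needed; 1,000 in favor. Satisfied.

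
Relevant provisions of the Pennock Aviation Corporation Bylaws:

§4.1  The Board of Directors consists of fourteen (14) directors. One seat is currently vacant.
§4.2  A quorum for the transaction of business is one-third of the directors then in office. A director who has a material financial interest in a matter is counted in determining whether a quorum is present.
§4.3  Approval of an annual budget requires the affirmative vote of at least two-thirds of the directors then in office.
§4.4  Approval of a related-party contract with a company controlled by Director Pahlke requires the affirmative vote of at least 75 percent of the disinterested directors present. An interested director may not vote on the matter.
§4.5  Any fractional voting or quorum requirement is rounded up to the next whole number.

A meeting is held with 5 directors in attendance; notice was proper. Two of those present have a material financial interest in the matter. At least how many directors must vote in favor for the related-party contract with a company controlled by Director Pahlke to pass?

The related-party contract with a company controlled by Director Pahlke requires three-fourths of the disinterested directors present (5 − 2 = 3).
3/4 of 3 = 2.25, rounded up to 3.

3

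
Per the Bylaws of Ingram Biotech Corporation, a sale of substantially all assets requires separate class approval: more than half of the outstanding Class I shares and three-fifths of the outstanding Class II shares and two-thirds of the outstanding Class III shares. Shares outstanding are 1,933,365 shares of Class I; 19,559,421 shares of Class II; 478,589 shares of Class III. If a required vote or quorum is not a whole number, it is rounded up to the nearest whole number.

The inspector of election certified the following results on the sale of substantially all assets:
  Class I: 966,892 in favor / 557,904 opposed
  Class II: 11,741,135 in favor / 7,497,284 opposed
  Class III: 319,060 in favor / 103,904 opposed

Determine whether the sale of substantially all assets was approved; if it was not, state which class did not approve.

Class I: a majority of 1933365 is 966683; 966,683 required, 966,892 in favor — approved.
Class II: 3/5 of 19559421 = 11735652.60, rounded up to 11735653; 11,735,653 required, 11,741,135 in favor — approved.
Class III: 2/3 of 478589 = 319059.33, rounded up to 319060; 319,060 required, 319,060 in favor — approved.

Approved — every class gave the required vote.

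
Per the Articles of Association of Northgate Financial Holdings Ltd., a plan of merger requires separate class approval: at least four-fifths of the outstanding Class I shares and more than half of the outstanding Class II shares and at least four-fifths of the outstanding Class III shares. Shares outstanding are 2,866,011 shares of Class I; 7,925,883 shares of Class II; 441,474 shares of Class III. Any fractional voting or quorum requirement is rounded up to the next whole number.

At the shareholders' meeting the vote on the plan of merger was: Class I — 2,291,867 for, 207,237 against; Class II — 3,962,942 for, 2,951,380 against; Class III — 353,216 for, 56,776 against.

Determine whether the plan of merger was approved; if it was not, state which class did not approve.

Class I: 4/5 of 2866011 = 2292808.80, rounded up to 2292809; 2,292,809 required, 2,291,867 in favor — not approved.
Class II: a majority of 7925883 is 3962942; 3,962,942 required, 3,962,942 in favor — approved.
Class III: 4/5 of 441474 = 353179.20, rounded up to 353180; 353,180 required, 353,216 in favor — approved.

Not approved — the Class I shares did not give the required vote.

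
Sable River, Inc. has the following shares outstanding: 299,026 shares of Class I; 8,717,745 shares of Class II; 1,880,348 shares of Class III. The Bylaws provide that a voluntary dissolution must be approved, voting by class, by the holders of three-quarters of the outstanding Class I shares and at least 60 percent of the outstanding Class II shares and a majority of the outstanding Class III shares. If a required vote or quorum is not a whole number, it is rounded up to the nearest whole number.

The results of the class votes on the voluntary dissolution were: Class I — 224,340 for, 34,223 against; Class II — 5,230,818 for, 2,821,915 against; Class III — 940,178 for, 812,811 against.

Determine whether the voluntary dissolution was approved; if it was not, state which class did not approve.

Approved — every class gave the required vote.

Class I: 3/4 of 299026 = 224269.50, rounded up to 224270; 224,270 required, 224,340 in favor — approved.
Class II: 3/5 of 8717745 = 5230647; 5,230,647 required, 5,230,818 in favor — approved.
Class III: a majority of 1880348 is 940175; 940,175 required, 940,178 in favor — approved.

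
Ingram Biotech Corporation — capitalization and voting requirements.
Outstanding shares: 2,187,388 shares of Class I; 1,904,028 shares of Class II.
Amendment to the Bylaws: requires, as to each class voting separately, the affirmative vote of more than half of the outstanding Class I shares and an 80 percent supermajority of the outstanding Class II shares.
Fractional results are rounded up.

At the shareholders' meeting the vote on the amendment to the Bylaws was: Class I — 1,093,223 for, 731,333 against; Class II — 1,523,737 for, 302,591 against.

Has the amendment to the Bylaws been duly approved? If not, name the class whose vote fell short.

Not approved — the Class I shares did not give the required vote.

Class I: a majority of 2187388 is 1093695; 1,093,695 required, 1,093,223 in favor — not approved.
Class II: 4/5 of 1904028 = 1523222.40, rounded up to 1523223; 1,523,223 required, 1,523,737 in favor — approved.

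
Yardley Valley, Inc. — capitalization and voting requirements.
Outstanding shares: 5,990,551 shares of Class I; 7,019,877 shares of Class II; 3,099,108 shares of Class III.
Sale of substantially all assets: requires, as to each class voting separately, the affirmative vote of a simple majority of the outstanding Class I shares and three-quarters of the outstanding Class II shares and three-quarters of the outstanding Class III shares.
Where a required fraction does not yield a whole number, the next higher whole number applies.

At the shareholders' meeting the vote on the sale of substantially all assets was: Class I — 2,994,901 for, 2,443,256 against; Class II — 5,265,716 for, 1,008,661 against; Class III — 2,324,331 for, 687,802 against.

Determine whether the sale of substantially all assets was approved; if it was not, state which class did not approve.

Class I: a majority of 5990551 is 2995276; 2,995,276 required, 2,994,901 in favor — not approved.
Class II: 3/4 of 7019877 = 5264907.75, rounded up to 5264908; 5,264,908 required, 5,265,716 in favor — approved.
Class III: 3/4 of 3099108 = 2324331; 2,324,331 required, 2,324,331 in favor — approved.

Not approved — the Class I shares did not give the required vote.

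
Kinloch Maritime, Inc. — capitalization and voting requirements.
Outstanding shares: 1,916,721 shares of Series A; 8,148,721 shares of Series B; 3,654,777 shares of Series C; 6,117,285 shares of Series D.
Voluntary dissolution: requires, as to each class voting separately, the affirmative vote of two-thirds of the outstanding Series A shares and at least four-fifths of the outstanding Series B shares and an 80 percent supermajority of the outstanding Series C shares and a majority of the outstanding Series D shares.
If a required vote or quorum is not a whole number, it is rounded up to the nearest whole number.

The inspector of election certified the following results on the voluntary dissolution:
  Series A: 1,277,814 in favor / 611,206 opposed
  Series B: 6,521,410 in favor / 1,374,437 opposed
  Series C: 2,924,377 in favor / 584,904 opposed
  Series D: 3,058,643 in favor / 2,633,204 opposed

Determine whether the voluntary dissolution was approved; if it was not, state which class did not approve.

Approved — every class gave the required vote.

Series A: 2/3 of 1916721 = 1277814; 1,277,814 required, 1,277,814 in favor — approved.
Series B: 4/5 of 8148721 = 6518976.80, rounded up to 6518977; 6,518,977 required, 6,521,410 in favor — approved.
Series C: 4/5 of 3654777 = 2923821.60, rounded up to 2923822; 2,923,822 required, 2,924,377 in favor — approved.
Series D: a majority of 6117285 is 3058643; 3,058,643 required, 3,058,643 in favor — approved.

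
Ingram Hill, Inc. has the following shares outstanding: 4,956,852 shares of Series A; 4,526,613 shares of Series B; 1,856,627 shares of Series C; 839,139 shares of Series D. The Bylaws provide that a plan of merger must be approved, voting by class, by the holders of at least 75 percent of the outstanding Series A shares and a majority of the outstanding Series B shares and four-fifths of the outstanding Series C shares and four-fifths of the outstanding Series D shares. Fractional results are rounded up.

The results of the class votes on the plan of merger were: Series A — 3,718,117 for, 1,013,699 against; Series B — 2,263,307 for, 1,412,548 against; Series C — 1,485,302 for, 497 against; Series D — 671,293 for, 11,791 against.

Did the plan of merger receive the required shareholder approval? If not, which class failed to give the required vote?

Not approved — the Series D shares did not give the required vote.

Series A: 3/4 of 4956852 = 3717639; 3,717,639 required, 3,718,117 in favor — approved.
Series B: a majority of 4526613 is 2263307; 2,263,307 required, 2,263,307 in favor — approved.
Series C: 4/5 of 1856627 = 1485301.60, rounded up to 1485302; 1,485,302 required, 1,485,302 in favor — approved.
Series D: 4/5 of 839139 = 671311.20, rounded up to 671312; 671,312 required, 671,293 in favor — not approved.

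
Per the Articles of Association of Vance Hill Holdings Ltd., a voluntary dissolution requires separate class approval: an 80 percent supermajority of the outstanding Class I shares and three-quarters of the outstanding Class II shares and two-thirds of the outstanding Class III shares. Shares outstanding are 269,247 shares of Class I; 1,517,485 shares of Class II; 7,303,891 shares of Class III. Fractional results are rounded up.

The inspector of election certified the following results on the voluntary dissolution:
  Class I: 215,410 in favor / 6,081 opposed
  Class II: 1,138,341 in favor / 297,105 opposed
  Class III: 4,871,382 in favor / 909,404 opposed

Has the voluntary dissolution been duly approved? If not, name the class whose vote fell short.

Approved — every class gave the required vote.

Class I: 4/5 of 269247 = 215397.60, rounded up to 215398; 215,398 required, 215,410 in favor — approved.
Class II: 3/4 of 1517485 = 1138113.75, rounded up to 1138114; 1,138,114 required, 1,138,341 in favor — approved.
Class III: 2/3 of 7303891 = 4869260.67, rounded up to 4869261; 4,869,261 required, 4,871,382 in favor — approved.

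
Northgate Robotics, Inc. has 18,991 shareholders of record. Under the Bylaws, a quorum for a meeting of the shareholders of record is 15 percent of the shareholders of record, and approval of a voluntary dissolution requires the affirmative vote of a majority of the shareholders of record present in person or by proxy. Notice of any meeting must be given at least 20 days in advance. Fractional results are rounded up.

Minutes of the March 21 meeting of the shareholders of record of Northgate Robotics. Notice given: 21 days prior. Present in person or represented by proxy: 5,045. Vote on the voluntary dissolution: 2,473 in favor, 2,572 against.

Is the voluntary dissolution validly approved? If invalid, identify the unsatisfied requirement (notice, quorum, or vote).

Invalid — vote requirement not satisfied.

Notice: 21 days given; 20 required. Satisfied.
Quorum: 15% of 18,991 = 2,848.65, rounded up to 2,849; 5,045 present. Satisfied.
Vote: requires a majority of those present (5,045); a majority of 5045 is 2523, so 2,523 needed; 2,473 in favor. Not satisfied.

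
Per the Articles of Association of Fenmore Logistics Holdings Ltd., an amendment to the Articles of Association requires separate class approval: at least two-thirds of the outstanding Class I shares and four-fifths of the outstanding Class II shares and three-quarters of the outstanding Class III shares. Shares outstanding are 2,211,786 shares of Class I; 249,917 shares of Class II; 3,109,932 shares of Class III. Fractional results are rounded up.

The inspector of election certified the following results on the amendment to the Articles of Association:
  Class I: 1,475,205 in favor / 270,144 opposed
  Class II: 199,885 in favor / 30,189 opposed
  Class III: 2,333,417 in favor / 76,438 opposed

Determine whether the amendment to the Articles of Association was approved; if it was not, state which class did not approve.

Not approved — the Class II shares did not give the required vote.

Class I: 2/3 of 2211786 = 1474524; 1,474,524 required, 1,475,205 in favor — approved.
Class II: 4/5 of 249917 = 199933.60, rounded up to 199934; 199,934 required, 199,885 in favor — not approved.
Class III: 3/4 of 3109932 = 2332449; 2,332,449 required, 2,333,417 in favor — approved.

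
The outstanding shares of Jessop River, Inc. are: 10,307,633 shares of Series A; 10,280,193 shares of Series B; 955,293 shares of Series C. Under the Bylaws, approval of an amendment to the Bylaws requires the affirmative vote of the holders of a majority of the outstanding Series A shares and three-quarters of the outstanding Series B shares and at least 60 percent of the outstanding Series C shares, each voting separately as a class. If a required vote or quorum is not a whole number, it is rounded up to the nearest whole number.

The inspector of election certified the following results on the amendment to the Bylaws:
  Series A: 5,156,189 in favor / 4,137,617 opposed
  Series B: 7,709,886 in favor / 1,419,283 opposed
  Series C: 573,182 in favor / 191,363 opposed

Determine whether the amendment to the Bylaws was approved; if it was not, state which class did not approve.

Not approved — the Series B shares did not give the required vote.

Series A: a majority of 10307633 is 5153817; 5,153,817 required, 5,156,189 in favor — approved.
Series B: 3/4 of 10280193 = 7710144.75, rounded up to 7710145; 7,710,145 required, 7,709,886 in favor — not approved.
Series C: 3/5 of 955293 = 573175.80, rounded up to 573176; 573,176 required, 573,182 in favor — approved.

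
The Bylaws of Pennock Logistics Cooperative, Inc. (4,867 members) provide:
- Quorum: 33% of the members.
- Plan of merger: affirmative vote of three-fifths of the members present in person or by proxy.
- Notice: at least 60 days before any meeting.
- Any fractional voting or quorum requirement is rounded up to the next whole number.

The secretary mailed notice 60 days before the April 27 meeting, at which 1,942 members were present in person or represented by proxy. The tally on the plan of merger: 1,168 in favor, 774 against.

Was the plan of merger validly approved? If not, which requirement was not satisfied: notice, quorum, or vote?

Valid — all requirements satisfied.

Notice: 60 days given; 60 required. Satisfied.
Quorum: 33% of 4,867 = 1,606.11, rounded up to 1,607; 1,942 present. Satisfied.
Vote: requires three-fifths of those present (1,942); 3/5 of 1942 = 1165.20, rounded up to 1166, so 1,166 needed; 1,168 in favor. Satisfied.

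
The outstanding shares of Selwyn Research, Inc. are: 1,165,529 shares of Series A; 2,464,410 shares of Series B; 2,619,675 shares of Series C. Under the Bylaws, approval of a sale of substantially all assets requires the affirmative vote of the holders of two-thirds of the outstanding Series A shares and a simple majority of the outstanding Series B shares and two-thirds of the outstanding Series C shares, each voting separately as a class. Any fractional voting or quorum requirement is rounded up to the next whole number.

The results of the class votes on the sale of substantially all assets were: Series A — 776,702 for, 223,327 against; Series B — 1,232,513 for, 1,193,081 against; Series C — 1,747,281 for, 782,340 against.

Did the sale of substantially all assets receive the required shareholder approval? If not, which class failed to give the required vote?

Series A: 2/3 of 1165529 = 777019.33, rounded up to 777020; 777,020 required, 776,702 in favor — not approved.
Series B: a majority of 2464410 is 1232206; 1,232,206 required, 1,232,513 in favor — approved.
Series C: 2/3 of 2619675 = 1746450; 1,746,450 required, 1,747,281 in favor — approved.

Not approved — the Series A shares did not give the required vote.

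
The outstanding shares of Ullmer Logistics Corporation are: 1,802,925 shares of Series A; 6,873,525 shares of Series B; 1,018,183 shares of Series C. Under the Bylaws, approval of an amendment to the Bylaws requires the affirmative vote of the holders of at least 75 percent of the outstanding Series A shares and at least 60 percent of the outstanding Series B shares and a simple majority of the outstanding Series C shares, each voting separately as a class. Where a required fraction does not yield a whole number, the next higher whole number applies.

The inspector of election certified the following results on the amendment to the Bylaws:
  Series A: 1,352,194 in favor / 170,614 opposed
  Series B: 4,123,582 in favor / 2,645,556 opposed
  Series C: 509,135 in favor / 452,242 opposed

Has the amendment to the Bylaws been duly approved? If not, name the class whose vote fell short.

Series A: 3/4 of 1802925 = 1352193.75, rounded up to 1352194; 1,352,194 required, 1,352,194 in favor — approved.
Series B: 3/5 of 6873525 = 4124115; 4,124,115 required, 4,123,582 in favor — not approved.
Series C: a majority of 1018183 is 509092; 509,092 required, 509,135 in favor — approved.

Not approved — the Series B shares did not give the required vote.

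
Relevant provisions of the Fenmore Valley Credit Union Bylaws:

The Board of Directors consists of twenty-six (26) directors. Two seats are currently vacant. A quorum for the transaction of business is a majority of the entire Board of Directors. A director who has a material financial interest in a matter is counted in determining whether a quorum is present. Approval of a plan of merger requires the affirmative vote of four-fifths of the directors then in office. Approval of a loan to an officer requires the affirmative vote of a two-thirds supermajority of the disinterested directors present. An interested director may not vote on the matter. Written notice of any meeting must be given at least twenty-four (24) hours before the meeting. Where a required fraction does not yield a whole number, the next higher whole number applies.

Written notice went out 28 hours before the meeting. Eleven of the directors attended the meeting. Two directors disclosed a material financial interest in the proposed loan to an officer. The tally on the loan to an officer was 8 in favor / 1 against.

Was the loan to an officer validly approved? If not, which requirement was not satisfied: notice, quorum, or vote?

Invalid — quorum requirement not satisfied.

Notice: 28 hours given; 24 required (28 ≥ 24). Satisfied.
Quorum: 11 present (interested directors count toward quorum); quorum is 14. Not satisfied.
Vote: the loan to an officer requires two-thirds of the disinterested directors present (11 − 2 = 9). 2/3 of 9 = 6, so 6 affirmative votes are needed; 8 voted in favor. Satisfied. (Moot — without a quorum no business can be validly transacted.)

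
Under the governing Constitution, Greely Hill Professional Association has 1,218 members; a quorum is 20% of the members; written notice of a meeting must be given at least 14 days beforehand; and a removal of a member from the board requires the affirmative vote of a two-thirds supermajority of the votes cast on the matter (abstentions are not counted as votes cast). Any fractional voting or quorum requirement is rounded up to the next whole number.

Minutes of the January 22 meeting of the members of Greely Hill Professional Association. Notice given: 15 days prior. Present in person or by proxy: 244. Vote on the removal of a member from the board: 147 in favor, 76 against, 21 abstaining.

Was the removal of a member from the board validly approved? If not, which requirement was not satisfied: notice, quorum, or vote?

Invalid — vote requirement not satisfied.

Notice: 15 days given; 14 required. Satisfied.
Quorum: 20% of 1,218 = 243.60, rounded up to 244; 244 present. Satisfied.
Vote: requires two-thirds of the votes cast (244 − 21 abstaining = 223); 2/3 of 223 = 148.67, rounded up to 149, so 149 needed; 147 in favor. Not satisfied.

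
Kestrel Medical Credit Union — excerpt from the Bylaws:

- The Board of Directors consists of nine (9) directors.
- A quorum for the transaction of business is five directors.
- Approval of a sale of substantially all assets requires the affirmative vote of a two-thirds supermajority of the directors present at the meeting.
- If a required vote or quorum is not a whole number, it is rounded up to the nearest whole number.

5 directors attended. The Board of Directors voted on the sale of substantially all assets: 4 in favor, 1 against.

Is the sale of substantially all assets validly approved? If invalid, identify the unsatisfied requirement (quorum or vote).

Valid — all requirements satisfied.

Quorum: 5 present; quorum is 5. Satisfied.
Vote: the sale of substantially all assets requires two-thirds of the directors present (5). 2/3 of 5 = 3.33, rounded up to 4, so 4 affirmative votes are needed; 4 voted in favor. Satisfied.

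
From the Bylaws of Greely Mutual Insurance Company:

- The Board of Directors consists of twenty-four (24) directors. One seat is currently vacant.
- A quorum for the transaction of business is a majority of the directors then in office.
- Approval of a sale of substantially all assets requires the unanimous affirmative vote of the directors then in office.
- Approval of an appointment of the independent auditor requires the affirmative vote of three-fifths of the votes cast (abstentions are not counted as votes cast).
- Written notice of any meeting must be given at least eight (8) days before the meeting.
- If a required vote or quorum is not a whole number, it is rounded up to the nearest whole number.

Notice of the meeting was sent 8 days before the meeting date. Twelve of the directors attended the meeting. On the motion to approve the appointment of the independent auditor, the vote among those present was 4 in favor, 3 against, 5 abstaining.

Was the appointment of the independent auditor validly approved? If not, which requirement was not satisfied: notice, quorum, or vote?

Notice: 8 days given; 8 required (8 ≥ 8). Satisfied.
Quorum: 12 present; quorum is 12. Satisfied.
Vote: the appointment of the independent auditor requires three-fifths of the votes cast (12 present − 5 abstaining = 7). 3/5 of 7 = 4.20, rounded up to 5, so 5 affirmative votes are needed; 4 voted in favor. Not satisfied.

Invalid — vote requirement not satisfied.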